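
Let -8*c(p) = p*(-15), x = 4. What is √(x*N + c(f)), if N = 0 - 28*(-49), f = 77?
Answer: √90118/4 ≈ 75.049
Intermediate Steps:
N = 1372 (N = 0 + 1372 = 1372)
c(p) = 15*p/8 (c(p) = -p*(-15)/8 = -(-15)*p/8 = 15*p/8)
√(x*N + c(f)) = √(4*1372 + (15/8)*77) = √(5488 + 1155/8) = √(45059/8) = √90118/4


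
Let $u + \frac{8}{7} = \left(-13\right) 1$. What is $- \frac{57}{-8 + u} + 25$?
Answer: $\frac{4274}{155} \approx 27.574$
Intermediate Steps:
$u = - \frac{99}{7}$ ($u = - \frac{8}{7} - 13 = - \frac{99}{7} \approx -14.143$)
$- \frac{57}{-8 + u} + 25 = - \frac{57}{-8 - \frac{99}{7}} + 25 = - \frac{57}{- \frac{155}{7}} + 25 = \left(-57\right) \left(- \frac{7}{155}\right) + 25 = \frac{399}{155} + 25 = \frac{4274}{155}$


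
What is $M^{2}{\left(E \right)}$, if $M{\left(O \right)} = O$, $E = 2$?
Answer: $4$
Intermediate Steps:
$M^{2}{\left(E \right)} = 2^{2} = 4$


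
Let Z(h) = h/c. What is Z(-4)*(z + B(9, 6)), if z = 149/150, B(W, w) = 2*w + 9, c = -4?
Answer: 3299/150 ≈ 21.993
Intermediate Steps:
B(W, w) = 9 + 2*w
Z(h) = -h/4 (Z(h) = h/(-4) = h*(-¼) = -h/4)
z = 149/150 (z = 149*(1/150) = 149/150 ≈ 0.99333)
Z(-4)*(z + B(9, 6)) = (-¼*(-4))*(149/150 + (9 + 2*6)) = 1*(149/150 + (9 + 12)) = 1*(149/150 + 21) = 1*(3299/150) = 3299/150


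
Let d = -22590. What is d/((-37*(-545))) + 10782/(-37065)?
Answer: -70314492/49827715 ≈ -1.4112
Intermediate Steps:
d/((-37*(-545))) + 10782/(-37065) = -22590/((-37*(-545))) + 10782/(-37065) = -22590/20165 + 10782*(-1/37065) = -22590*1/20165 - 3594/12355 = -4518/4033 - 3594/12355 = -70314492/49827715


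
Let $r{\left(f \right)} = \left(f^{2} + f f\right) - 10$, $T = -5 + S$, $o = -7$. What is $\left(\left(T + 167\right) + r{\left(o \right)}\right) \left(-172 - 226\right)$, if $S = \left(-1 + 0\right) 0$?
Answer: $-99500$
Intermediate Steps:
$S = 0$ ($S = \left(-1\right) 0 = 0$)
$T = -5$ ($T = -5 + 0 = -5$)
$r{\left(f \right)} = -10 + 2 f^{2}$ ($r{\left(f \right)} = \left(f^{2} + f^{2}\right) - 10 = 2 f^{2} - 10 = -10 + 2 f^{2}$)
$\left(\left(T + 167\right) + r{\left(o \right)}\right) \left(-172 - 226\right) = \left(\left(-5 + 167\right) - \left(10 - 2 \left(-7\right)^{2}\right)\right) \left(-172 - 226\right) = \left(162 + \left(-10 + 2 \cdot 49\right)\right) \left(-398\right) = \left(162 + \left(-10 + 98\right)\right) \left(-398\right) = \left(162 + 88\right) \left(-398\right) = 250 \left(-398\right) = -99500$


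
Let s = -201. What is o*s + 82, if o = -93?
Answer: 18775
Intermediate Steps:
o*s + 82 = -93*(-201) + 82 = 18693 + 82 = 18775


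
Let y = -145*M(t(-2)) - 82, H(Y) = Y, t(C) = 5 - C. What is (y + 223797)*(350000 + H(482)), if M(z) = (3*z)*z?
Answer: 70937556800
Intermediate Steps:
M(z) = 3*z²
y = -21397 (y = -435*(5 - 1*(-2))² - 82 = -435*(5 + 2)² - 82 = -435*7² - 82 = -435*49 - 82 = -145*147 - 82 = -21315 - 82 = -21397)
(y + 223797)*(350000 + H(482)) = (-21397 + 223797)*(350000 + 482) = 202400*350482 = 70937556800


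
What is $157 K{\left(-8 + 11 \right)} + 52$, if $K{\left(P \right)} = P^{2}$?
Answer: $1465$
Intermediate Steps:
$157 K{\left(-8 + 11 \right)} + 52 = 157 \left(-8 + 11\right)^{2} + 52 = 157 \cdot 3^{2} + 52 = 157 \cdot 9 + 52 = 1413 + 52 = 1465$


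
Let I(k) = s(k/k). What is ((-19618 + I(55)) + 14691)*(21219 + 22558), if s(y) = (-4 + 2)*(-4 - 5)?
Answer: -214901293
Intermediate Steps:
s(y) = 18 (s(y) = -2*(-9) = 18)
I(k) = 18
((-19618 + I(55)) + 14691)*(21219 + 22558) = ((-19618 + 18) + 14691)*(21219 + 22558) = (-19600 + 14691)*43777 = -4909*43777 = -214901293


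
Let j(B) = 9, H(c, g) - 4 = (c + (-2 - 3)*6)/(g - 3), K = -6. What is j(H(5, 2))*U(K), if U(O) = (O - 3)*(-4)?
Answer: 324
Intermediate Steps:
H(c, g) = 4 + (-30 + c)/(-3 + g) (H(c, g) = 4 + (c + (-2 - 3)*6)/(g - 3) = 4 + (c - 5*6)/(-3 + g) = 4 + (c - 30)/(-3 + g) = 4 + (-30 + c)/(-3 + g))
U(O) = 12 - 4*O (U(O) = (-3 + O)*(-4) = 12 - 4*O)
j(H(5, 2))*U(K) = 9*(12 - 4*(-6)) = 9*(12 + 24) = 9*36 = 324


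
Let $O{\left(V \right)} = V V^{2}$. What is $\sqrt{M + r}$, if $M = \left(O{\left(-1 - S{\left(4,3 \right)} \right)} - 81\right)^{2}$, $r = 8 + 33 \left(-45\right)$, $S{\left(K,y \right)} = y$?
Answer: $6 \sqrt{543} \approx 139.81$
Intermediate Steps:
$O{\left(V \right)} = V^{3}$
$r = -1477$ ($r = 8 - 1485 = -1477$)
$M = 21025$ ($M = \left(\left(-1 - 3\right)^{3} - 81\right)^{2} = \left(\left(-4\right)^{3} - 81\right)^{2} = \left(-64 - 81\right)^{2} = \left(-145\right)^{2} = 21025$)
$\sqrt{M + r} = \sqrt{21025 - 1477} = \sqrt{19548} = 6 \sqrt{543}$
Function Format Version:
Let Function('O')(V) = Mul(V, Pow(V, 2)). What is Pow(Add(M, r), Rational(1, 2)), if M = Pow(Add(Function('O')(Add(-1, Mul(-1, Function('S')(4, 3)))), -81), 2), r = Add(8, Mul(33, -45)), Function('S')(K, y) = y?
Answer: Mul(6, Pow(543, Rational(1, 2))) ≈ 139.81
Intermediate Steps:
Function('O')(V) = Pow(V, 3)
r = -1477 (r = Add(8, -1485) = -1477)
M = 21025 (M = Pow(Add(Pow(Add(-1, Mul(-1, 3)), 3), -81), 2) = Pow(Add(Pow(Add(-1, -3), 3), -81), 2) = Pow(Add(Pow(-4, 3), -81), 2) = Pow(Add(-64, -81), 2) = Pow(-145, 2) = 21025)
Pow(Add(M, r), Rational(1, 2)) = Pow(Add(21025, -1477), Rational(1, 2)) = Pow(19548, Rational(1, 2)) = Mul(6, Pow(543, Rational(1, 2)))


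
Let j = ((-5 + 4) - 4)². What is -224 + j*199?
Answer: 4751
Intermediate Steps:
j = 25 (j = (-1 - 4)² = (-5)² = 25)
-224 + j*199 = -224 + 25*199 = -224 + 4975 = 4751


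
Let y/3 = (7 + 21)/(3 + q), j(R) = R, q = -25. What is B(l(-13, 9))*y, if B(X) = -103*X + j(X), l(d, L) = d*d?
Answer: 723996/11 ≈ 65818.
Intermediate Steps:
l(d, L) = d**2
B(X) = -102*X (B(X) = -103*X + X = -102*X)
y = -42/11 (y = 3*((7 + 21)/(3 - 25)) = 3*(28/(-22)) = 3*(28*(-1/22)) = 3*(-14/11) = -42/11 ≈ -3.8182)
B(l(-13, 9))*y = -102*(-13)**2*(-42/11) = -102*169*(-42/11) = -17238*(-42/11) = 723996/11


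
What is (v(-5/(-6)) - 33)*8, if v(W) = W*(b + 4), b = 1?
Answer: -692/3 ≈ -230.67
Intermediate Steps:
v(W) = 5*W (v(W) = W*(1 + 4) = W*5 = 5*W)
(v(-5/(-6)) - 33)*8 = (5*(-5/(-6)) - 33)*8 = (5*(-5*(-⅙)) - 33)*8 = (5*(⅚) - 33)*8 = (25/6 - 33)*8 = -173/6*8 = -692/3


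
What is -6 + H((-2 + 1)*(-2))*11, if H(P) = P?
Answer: 16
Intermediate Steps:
-6 + H((-2 + 1)*(-2))*11 = -6 + ((-2 + 1)*(-2))*11 = -6 - 1*(-2)*11 = -6 + 2*11 = -6 + 22 = 16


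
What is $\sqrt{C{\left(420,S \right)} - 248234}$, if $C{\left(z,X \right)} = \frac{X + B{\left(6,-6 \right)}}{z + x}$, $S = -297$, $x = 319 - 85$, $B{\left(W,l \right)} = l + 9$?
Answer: $\frac{21 i \sqrt{6687695}}{109} \approx 498.23 i$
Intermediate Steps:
$B{\left(W,l \right)} = 9 + l$
$x = 234$ ($x = 319 - 85 = 234$)
$C{\left(z,X \right)} = \frac{3 + X}{234 + z}$ ($C{\left(z,X \right)} = \frac{X + \left(9 - 6\right)}{z + 234} = \frac{X + 3}{234 + z} = \frac{3 + X}{234 + z}$)
$\sqrt{C{\left(420,S \right)} - 248234} = \sqrt{\frac{3 - 297}{234 + 420} - 248234} = \sqrt{\frac{1}{654} \left(-294\right) - 248234} = \sqrt{- \frac{49}{109} - 248234} = \sqrt{- \frac{27057555}{109}} = \frac{21 i \sqrt{6687695}}{109}$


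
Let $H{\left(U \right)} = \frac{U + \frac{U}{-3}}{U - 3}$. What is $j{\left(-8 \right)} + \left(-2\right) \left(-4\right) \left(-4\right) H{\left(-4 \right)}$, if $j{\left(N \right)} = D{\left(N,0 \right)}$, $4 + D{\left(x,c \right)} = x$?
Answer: $- \frac{508}{21} \approx -24.19$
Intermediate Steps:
$D{\left(x,c \right)} = -4 + x$
$H{\left(U \right)} = \frac{2 U}{3 \left(-3 + U\right)}$ ($H{\left(U \right)} = \frac{U + U \left(- \frac{1}{3}\right)}{-3 + U} = \frac{U - \frac{U}{3}}{-3 + U} = \frac{\frac{2}{3} U}{-3 + U} = \frac{2 U}{3 \left(-3 + U\right)}$)
$j{\left(N \right)} = -4 + N$
$j{\left(-8 \right)} + \left(-2\right) \left(-4\right) \left(-4\right) H{\left(-4 \right)} = \left(-4 - 8\right) + \left(-2\right) \left(-4\right) \left(-4\right) \frac{2}{3} \left(-4\right) \frac{1}{-3 - 4} = -12 + 8 \left(-4\right) \frac{2}{3} \left(-4\right) \frac{1}{-7} = -12 - 32 \cdot \frac{2}{3} \left(-4\right) \left(- \frac{1}{7}\right) = -12 - \frac{256}{21} = - \frac{508}{21}$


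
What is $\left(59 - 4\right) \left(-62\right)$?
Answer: $-3410$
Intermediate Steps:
$\left(59 - 4\right) \left(-62\right) = 55 \left(-62\right) = -3410$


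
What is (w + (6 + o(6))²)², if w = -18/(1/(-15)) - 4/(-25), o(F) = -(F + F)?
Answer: 58583716/625 ≈ 93734.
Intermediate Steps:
o(F) = -2*F
w = 6754/25 (w = -18/(-1/15) - 4*(-1/25) = -18*(-15) + 4/25 = 270 + 4/25 = 6754/25 ≈ 270.16)
(w + (6 + o(6))²)² = (6754/25 + (6 - 2*6)²)² = (6754/25 + (6 - 12)²)² = (6754/25 + (-6)²)² = (6754/25 + 36)² = (7654/25)² = 58583716/625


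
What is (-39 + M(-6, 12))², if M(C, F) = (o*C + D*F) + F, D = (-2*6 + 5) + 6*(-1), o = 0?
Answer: 33489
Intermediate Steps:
D = -13 (D = (-12 + 5) - 6 = -7 - 6 = -13)
M(C, F) = -12*F (M(C, F) = (0*C - 13*F) + F = (0 - 13*F) + F = -13*F + F = -12*F)
(-39 + M(-6, 12))² = (-39 - 12*12)² = (-39 - 144)² = (-183)² = 33489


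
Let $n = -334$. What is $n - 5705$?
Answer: $-6039$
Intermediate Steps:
$n - 5705 = -334 - 5705 = -6039$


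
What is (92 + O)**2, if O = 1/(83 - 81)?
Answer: 34225/4 ≈ 8556.3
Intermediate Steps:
O = 1/2 ≈ 0.50000
(92 + O)**2 = (92 + 1/2)**2 = (185/2)**2 = 34225/4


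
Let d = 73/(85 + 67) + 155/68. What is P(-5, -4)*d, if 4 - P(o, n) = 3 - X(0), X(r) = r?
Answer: 7131/2584 ≈ 2.7597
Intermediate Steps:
d = 7131/2584 (d = 73/152 + 155*(1/68) = 73*(1/152) + 155/68 = 73/152 + 155/68 = 7131/2584 ≈ 2.7597)
P(o, n) = 1 (P(o, n) = 4 - (3 - 1*0) = 4 - (3 + 0) = 4 - 1*3 = 4 - 3 = 1)
P(-5, -4)*d = 1*(7131/2584) = 7131/2584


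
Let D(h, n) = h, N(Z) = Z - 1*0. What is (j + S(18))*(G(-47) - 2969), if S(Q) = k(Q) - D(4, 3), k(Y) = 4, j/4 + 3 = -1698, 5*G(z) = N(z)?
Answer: 101325168/5 ≈ 2.0265e+7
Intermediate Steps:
N(Z) = Z (N(Z) = Z + 0 = Z)
G(z) = z/5
j = -6804 (j = -12 + 4*(-1698) = -12 - 6792 = -6804)
S(Q) = 0 (S(Q) = 4 - 1*4 = 4 - 4 = 0)
(j + S(18))*(G(-47) - 2969) = (-6804 + 0)*((⅕)*(-47) - 2969) = -6804*(-47/5 - 2969) = -6804*(-14892/5) = 101325168/5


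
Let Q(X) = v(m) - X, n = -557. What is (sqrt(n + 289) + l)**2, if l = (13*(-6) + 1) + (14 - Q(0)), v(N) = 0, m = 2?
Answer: 3701 - 252*I*sqrt(67) ≈ 3701.0 - 2062.7*I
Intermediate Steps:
Q(X) = -X (Q(X) = 0 - X = -X)
l = -63 (l = (13*(-6) + 1) + (14 - (-1)*0) = (-78 + 1) + (14 - 1*0) = -77 + (14 + 0) = -77 + 14 = -63)
(sqrt(n + 289) + l)**2 = (sqrt(-557 + 289) - 63)**2 = (sqrt(-268) - 63)**2 = (2*I*sqrt(67) - 63)**2 = (-63 + 2*I*sqrt(67))**2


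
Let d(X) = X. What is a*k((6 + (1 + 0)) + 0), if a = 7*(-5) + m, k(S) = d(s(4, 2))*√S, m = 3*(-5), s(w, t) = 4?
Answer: -200*√7 ≈ -529.15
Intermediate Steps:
m = -15
k(S) = 4*√S
a = -50 (a = 7*(-5) - 15 = -35 - 15 = -50)
a*k((6 + (1 + 0)) + 0) = -200*√((6 + (1 + 0)) + 0) = -200*√((6 + 1) + 0) = -200*√(7 + 0) = -200*√7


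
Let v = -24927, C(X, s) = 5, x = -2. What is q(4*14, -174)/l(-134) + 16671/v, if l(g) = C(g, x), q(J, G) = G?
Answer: -1473551/41545 ≈ -35.469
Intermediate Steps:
l(g) = 5
q(4*14, -174)/l(-134) + 16671/v = -174/5 + 16671/(-24927) = -174*⅕ + 16671*(-1/24927) = -174/5 - 5557/8309 = -1473551/41545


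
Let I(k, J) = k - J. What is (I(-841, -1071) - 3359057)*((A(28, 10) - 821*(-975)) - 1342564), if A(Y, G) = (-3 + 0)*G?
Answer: 1820883934413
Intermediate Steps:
A(Y, G) = -3*G
(I(-841, -1071) - 3359057)*((A(28, 10) - 821*(-975)) - 1342564) = ((-841 - 1*(-1071)) - 3359057)*((-3*10 - 821*(-975)) - 1342564) = ((-841 + 1071) - 3359057)*((-30 + 800475) - 1342564) = (230 - 3359057)*(800445 - 1342564) = -3358827*(-542119) = 1820883934413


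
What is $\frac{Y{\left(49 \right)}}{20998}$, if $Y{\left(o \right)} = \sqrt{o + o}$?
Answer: $\frac{7 \sqrt{2}}{20998} \approx 0.00047145$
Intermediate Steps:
$Y{\left(o \right)} = \sqrt{2} \sqrt{o}$ ($Y{\left(o \right)} = \sqrt{2 o} = \sqrt{2} \sqrt{o}$)
$\frac{Y{\left(49 \right)}}{20998} = \frac{\sqrt{2} \sqrt{49}}{20998} = \sqrt{2} \cdot 7 \cdot \frac{1}{20998} = 7 \sqrt{2} \cdot \frac{1}{20998} = \frac{7 \sqrt{2}}{20998}$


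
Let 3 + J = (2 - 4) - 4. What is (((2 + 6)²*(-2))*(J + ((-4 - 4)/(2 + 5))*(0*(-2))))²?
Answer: 1327104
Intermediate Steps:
J = -9 (J = -3 + ((2 - 4) - 4) = -3 + (-2 - 4) = -3 - 6 = -9)
(((2 + 6)²*(-2))*(J + ((-4 - 4)/(2 + 5))*(0*(-2))))² = (((2 + 6)²*(-2))*(-9 + ((-4 - 4)/(2 + 5))*(0*(-2))))² = ((8²*(-2))*(-9 - 8/7*0))² = ((64*(-2))*(-9 - 8*⅐*0))² = (-128*(-9 - 8/7*0))² = (-128*(-9 + 0))² = (-128*(-9))² = 1152² = 1327104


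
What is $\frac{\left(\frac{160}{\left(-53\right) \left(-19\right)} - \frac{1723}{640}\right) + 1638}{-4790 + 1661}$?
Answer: $- \frac{1054025579}{2016577920} \approx -0.52268$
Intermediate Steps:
$\frac{\left(\frac{160}{\left(-53\right) \left(-19\right)} - \frac{1723}{640}\right) + 1638}{-4790 + 1661} = \frac{\left(\frac{160}{1007} - \frac{1723}{640}\right) + 1638}{-3129} = \left(\left(160 \cdot \frac{1}{1007} - \frac{1723}{640}\right) + 1638\right) \left(- \frac{1}{3129}\right) = \left(\left(\frac{160}{1007} - \frac{1723}{640}\right) + 1638\right) \left(- \frac{1}{3129}\right) = \left(- \frac{1632661}{644480} + 1638\right) \left(- \frac{1}{3129}\right) = \frac{1054025579}{644480} \left(- \frac{1}{3129}\right) = - \frac{1054025579}{2016577920}$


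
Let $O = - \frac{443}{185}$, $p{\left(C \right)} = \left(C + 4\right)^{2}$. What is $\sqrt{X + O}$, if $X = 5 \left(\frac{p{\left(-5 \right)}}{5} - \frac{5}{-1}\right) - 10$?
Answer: $\frac{\sqrt{465645}}{185} \approx 3.6885$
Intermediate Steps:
$p{\left(C \right)} = \left(4 + C\right)^{2}$
$O = - \frac{443}{185}$ ($O = \left(-443\right) \frac{1}{185} = - \frac{443}{185} \approx -2.3946$)
$X = 16$ ($X = 5 \left(\frac{\left(4 - 5\right)^{2}}{5} - \frac{5}{-1}\right) - 10 = 5 \left(\left(-1\right)^{2} \cdot \frac{1}{5} - -5\right) - 10 = 5 \left(1 \cdot \frac{1}{5} + 5\right) - 10 = 5 \left(\frac{1}{5} + 5\right) - 10 = 5 \cdot \frac{26}{5} - 10 = 26 - 10 = 16$)
$\sqrt{X + O} = \sqrt{16 - \frac{443}{185}} = \sqrt{\frac{2517}{185}} = \frac{\sqrt{465645}}{185}$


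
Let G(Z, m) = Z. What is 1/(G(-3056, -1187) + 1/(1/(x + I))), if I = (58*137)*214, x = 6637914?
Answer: 1/8335302 ≈ 1.1997e-7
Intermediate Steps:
I = 1700444 (I = 7946*214 = 1700444)
1/(G(-3056, -1187) + 1/(1/(x + I))) = 1/(-3056 + 1/(1/(6637914 + 1700444))) = 1/(-3056 + 1/(1/8338358)) = 1/(-3056 + 8338358) = 1/8335302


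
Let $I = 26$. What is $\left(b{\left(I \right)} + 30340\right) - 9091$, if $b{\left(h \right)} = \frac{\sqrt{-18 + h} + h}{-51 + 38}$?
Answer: $21247 - \frac{2 \sqrt{2}}{13} \approx 21247.0$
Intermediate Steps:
$b{\left(h \right)} = - \frac{h}{13} - \frac{\sqrt{-18 + h}}{13}$ ($b{\left(h \right)} = \frac{h + \sqrt{-18 + h}}{-13} = \left(h + \sqrt{-18 + h}\right) \left(- \frac{1}{13}\right) = - \frac{h}{13} - \frac{\sqrt{-18 + h}}{13}$)
$\left(b{\left(I \right)} + 30340\right) - 9091 = \left(\left(\left(- \frac{1}{13}\right) 26 - \frac{\sqrt{-18 + 26}}{13}\right) + 30340\right) - 9091 = \left(\left(-2 - \frac{\sqrt{8}}{13}\right) + 30340\right) - 9091 = \left(\left(-2 - \frac{2 \sqrt{2}}{13}\right) + 30340\right) - 9091 = \left(30338 - \frac{2 \sqrt{2}}{13}\right) - 9091 = 21247 - \frac{2 \sqrt{2}}{13}$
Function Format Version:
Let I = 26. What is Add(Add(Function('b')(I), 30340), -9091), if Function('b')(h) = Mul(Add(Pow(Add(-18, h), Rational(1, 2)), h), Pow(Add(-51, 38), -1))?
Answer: Add(21247, Mul(Rational(-2, 13), Pow(2, Rational(1, 2)))) ≈ 21247.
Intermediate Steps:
Function('b')(h) = Add(Mul(Rational(-1, 13), h), Mul(Rational(-1, 13), Pow(Add(-18, h), Rational(1, 2)))) (Function('b')(h) = Mul(Add(h, Pow(Add(-18, h), Rational(1, 2))), Pow(-13, -1)) = Mul(Add(h, Pow(Add(-18, h), Rational(1, 2))), Rational(-1, 13)) = Add(Mul(Rational(-1, 13), h), Mul(Rational(-1, 13), Pow(Add(-18, h), Rational(1, 2)))))
Add(Add(Function('b')(I), 30340), -9091) = Add(Add(Add(Mul(Rational(-1, 13), 26), Mul(Rational(-1, 13), Pow(Add(-18, 26), Rational(1, 2)))), 30340), -9091) = Add(Add(Add(-2, Mul(Rational(-1, 13), Pow(8, Rational(1, 2)))), 30340), -9091) = Add(Add(Add(-2, Mul(Rational(-1, 13), Mul(2, Pow(2, Rational(1, 2))))), 30340), -9091) = Add(Add(Add(-2, Mul(Rational(-2, 13), Pow(2, Rational(1, 2)))), 30340), -9091) = Add(Add(30338, Mul(Rational(-2, 13), Pow(2, Rational(1, 2)))), -9091) = Add(21247, Mul(Rational(-2, 13), Pow(2, Rational(1, 2))))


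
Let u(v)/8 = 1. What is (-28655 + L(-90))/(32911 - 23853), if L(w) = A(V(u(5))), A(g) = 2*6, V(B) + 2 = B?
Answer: -28643/9058 ≈ -3.1622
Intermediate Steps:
u(v) = 8 (u(v) = 8*1 = 8)
V(B) = -2 + B
A(g) = 12
L(w) = 12
(-28655 + L(-90))/(32911 - 23853) = (-28655 + 12)/(32911 - 23853) = -28643/9058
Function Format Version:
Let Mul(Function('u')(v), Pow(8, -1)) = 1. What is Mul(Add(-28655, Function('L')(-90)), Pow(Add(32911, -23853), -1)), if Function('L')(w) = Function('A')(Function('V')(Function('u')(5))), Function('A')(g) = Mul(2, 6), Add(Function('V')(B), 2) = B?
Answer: Rational(-28643, 9058) ≈ -3.1622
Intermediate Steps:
Function('u')(v) = 8 (Function('u')(v) = Mul(8, 1) = 8)
Function('V')(B) = Add(-2, B)
Function('A')(g) = 12
Function('L')(w) = 12
Mul(Add(-28655, Function('L')(-90)), Pow(Add(32911, -23853), -1)) = Mul(Add(-28655, 12), Pow(Add(32911, -23853), -1)) = Mul(-28643, Pow(9058, -1)) = Mul(-28643, Rational(1, 9058)) = Rational(-28643, 9058)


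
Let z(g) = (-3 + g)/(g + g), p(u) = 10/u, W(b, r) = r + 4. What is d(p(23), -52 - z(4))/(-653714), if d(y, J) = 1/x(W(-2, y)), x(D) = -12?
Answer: 1/7844568 ≈ 1.2748e-7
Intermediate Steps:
W(b, r) = 4 + r
z(g) = (-3 + g)/(2*g) (z(g) = (-3 + g)/((2*g)) = (-3 + g)*(1/(2*g)) = (-3 + g)/(2*g))
d(y, J) = -1/12 (d(y, J) = 1/(-12) = -1/12)
d(p(23), -52 - z(4))/(-653714) = -1/12/(-653714) = -1/12*(-1/653714) = 1/7844568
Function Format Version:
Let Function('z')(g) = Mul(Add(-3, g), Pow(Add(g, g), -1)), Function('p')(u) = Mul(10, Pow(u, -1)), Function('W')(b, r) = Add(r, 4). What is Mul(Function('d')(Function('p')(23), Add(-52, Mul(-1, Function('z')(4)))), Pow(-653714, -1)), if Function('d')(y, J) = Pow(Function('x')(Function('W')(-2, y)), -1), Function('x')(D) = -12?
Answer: Rational(1, 7844568) ≈ 1.2748e-7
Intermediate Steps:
Function('W')(b, r) = Add(4, r)
Function('z')(g) = Mul(Rational(1, 2), Pow(g, -1), Add(-3, g)) (Function('z')(g) = Mul(Add(-3, g), Pow(Mul(2, g), -1)) = Mul(Add(-3, g), Mul(Rational(1, 2), Pow(g, -1))) = Mul(Rational(1, 2), Pow(g, -1), Add(-3, g)))
Function('d')(y, J) = Rational(-1, 12) (Function('d')(y, J) = Pow(-12, -1) = Rational(-1, 12))
Mul(Function('d')(Function('p')(23), Add(-52, Mul(-1, Function('z')(4)))), Pow(-653714, -1)) = Mul(Rational(-1, 12), Pow(-653714, -1)) = Mul(Rational(-1, 12), Rational(-1, 653714)) = Rational(1, 7844568)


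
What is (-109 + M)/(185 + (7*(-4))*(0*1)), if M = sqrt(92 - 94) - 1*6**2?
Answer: -29/37 + I*sqrt(2)/185 ≈ -0.78378 + 0.0076444*I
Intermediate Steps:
M = -36 + I*sqrt(2) (M = sqrt(-2) - 1*36 = I*sqrt(2) - 36 = -36 + I*sqrt(2) ≈ -36.0 + 1.4142*I)
(-109 + M)/(185 + (7*(-4))*(0*1)) = (-109 + (-36 + I*sqrt(2)))/(185 + (7*(-4))*(0*1)) = (-145 + I*sqrt(2))/(185 - 28*0) = (-145 + I*sqrt(2))/(185 + 0) = (-145 + I*sqrt(2))/185 = (-145 + I*sqrt(2))*(1/185) = -29/37 + I*sqrt(2)/185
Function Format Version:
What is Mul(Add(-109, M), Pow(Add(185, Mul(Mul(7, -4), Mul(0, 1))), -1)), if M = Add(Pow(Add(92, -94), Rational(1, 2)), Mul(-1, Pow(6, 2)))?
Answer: Add(Rational(-29, 37), Mul(Rational(1, 185), I, Pow(2, Rational(1, 2)))) ≈ Add(-0.78378, Mul(0.0076444, I))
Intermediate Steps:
M = Add(-36, Mul(I, Pow(2, Rational(1, 2)))) (M = Add(Pow(-2, Rational(1, 2)), Mul(-1, 36)) = Add(Mul(I, Pow(2, Rational(1, 2))), -36) = Add(-36, Mul(I, Pow(2, Rational(1, 2)))) ≈ Add(-36.000, Mul(1.4142, I)))
Mul(Add(-109, M), Pow(Add(185, Mul(Mul(7, -4), Mul(0, 1))), -1)) = Mul(Add(-109, Add(-36, Mul(I, Pow(2, Rational(1, 2))))), Pow(Add(185, Mul(Mul(7, -4), Mul(0, 1))), -1)) = Mul(Add(-145, Mul(I, Pow(2, Rational(1, 2)))), Pow(Add(185, Mul(-28, 0)), -1)) = Mul(Add(-145, Mul(I, Pow(2, Rational(1, 2)))), Pow(Add(185, 0), -1)) = Mul(Add(-145, Mul(I, Pow(2, Rational(1, 2)))), Pow(185, -1)) = Mul(Add(-145, Mul(I, Pow(2, Rational(1, 2)))), Rational(1, 185)) = Add(Rational(-29, 37), Mul(Rational(1, 185), I, Pow(2, Rational(1, 2))))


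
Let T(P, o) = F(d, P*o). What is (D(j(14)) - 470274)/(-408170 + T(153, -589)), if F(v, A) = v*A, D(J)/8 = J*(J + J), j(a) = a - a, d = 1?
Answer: 470274/498287 ≈ 0.94378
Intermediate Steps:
j(a) = 0
D(J) = 16*J² (D(J) = 8*(J*(J + J)) = 8*(J*(2*J)) = 8*(2*J²) = 16*J²)
F(v, A) = A*v
T(P, o) = P*o (T(P, o) = (P*o)*1 = P*o)
(D(j(14)) - 470274)/(-408170 + T(153, -589)) = (16*0² - 470274)/(-408170 + 153*(-589)) = (16*0 - 470274)/(-408170 - 90117) = (0 - 470274)/(-498287) = -470274*(-1/498287) = 470274/498287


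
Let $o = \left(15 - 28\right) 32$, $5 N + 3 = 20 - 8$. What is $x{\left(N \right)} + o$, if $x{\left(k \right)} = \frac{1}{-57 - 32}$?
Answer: $- \frac{37025}{89} \approx -416.01$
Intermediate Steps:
$N = \frac{9}{5}$ ($N = - \frac{3}{5} + \frac{20 - 8}{5} = - \frac{3}{5} + \frac{1}{5} \cdot 12 = - \frac{3}{5} + \frac{12}{5} = \frac{9}{5} \approx 1.8$)
$x{\left(k \right)} = - \frac{1}{89}$ ($x{\left(k \right)} = \frac{1}{-89} = - \frac{1}{89}$)
$o = -416$ ($o = \left(-13\right) 32 = -416$)
$x{\left(N \right)} + o = - \frac{1}{89} - 416 = - \frac{37025}{89}$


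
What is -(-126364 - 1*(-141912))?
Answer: -15548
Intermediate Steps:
-(-126364 - 1*(-141912)) = -(-126364 + 141912) = -1*15548 = -15548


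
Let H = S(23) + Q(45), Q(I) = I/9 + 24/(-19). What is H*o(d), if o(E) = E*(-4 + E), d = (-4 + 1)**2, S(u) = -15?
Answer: -9630/19 ≈ -506.84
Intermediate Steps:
Q(I) = -24/19 + I/9 (Q(I) = I*(1/9) + 24*(-1/19) = I/9 - 24/19 = -24/19 + I/9)
d = 9 (d = (-3)**2 = 9)
H = -214/19 (H = -15 + (-24/19 + (1/9)*45) = -15 + (-24/19 + 5) = -15 + 71/19 = -214/19 ≈ -11.263)
H*o(d) = -1926*(-4 + 9)/19 = -1926*5/19 = -214/19*45 = -9630/19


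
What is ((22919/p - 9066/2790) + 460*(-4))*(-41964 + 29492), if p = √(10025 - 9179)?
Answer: 10689888392/465 - 142922884*√94/141 ≈ 1.3161e+7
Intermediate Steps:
p = 3*√94 (p = √846 = 3*√94 ≈ 29.086)
((22919/p - 9066/2790) + 460*(-4))*(-41964 + 29492) = ((22919/((3*√94)) - 9066/2790) + 460*(-4))*(-41964 + 29492) = ((22919*(√94/282) - 9066*1/2790) - 1840)*(-12472) = ((22919*√94/282 - 1511/465) - 1840)*(-12472) = ((-1511/465 + 22919*√94/282) - 1840)*(-12472) = (-857111/465 + 22919*√94/282)*(-12472) = 10689888392/465 - 142922884*√94/141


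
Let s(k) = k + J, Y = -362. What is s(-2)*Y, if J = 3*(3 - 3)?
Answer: 724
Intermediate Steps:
J = 0 (J = 3*0 = 0)
s(k) = k (s(k) = k + 0 = k)
s(-2)*Y = -2*(-362) = 724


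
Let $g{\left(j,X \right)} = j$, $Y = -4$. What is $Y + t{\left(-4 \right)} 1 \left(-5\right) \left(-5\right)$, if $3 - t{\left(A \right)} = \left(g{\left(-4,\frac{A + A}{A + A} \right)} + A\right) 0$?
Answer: $71$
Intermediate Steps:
$t{\left(A \right)} = 3$ ($t{\left(A \right)} = 3 - \left(-4 + A\right) 0 = 3 - 0 = 3 + 0 = 3$)
$Y + t{\left(-4 \right)} 1 \left(-5\right) \left(-5\right) = -4 + 3 \cdot 1 \left(-5\right) \left(-5\right) = -4 + 3 \left(\left(-5\right) \left(-5\right)\right) = -4 + 3 \cdot 25 = -4 + 75 = 71$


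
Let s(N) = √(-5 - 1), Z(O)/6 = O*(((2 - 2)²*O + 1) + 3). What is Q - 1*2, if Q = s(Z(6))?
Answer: -2 + I*√6 ≈ -2.0 + 2.4495*I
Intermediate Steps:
Z(O) = 24*O (Z(O) = 6*(O*(((2 - 2)²*O + 1) + 3)) = 6*(O*((0²*O + 1) + 3)) = 6*(O*((0*O + 1) + 3)) = 6*(O*((0 + 1) + 3)) = 6*(O*(1 + 3)) = 6*(O*4) = 6*(4*O) = 24*O)
s(N) = I*√6 (s(N) = √(-6) = I*√6)
Q = I*√6 ≈ 2.4495*I
Q - 1*2 = I*√6 - 1*2 = I*√6 - 2 = -2 + I*√6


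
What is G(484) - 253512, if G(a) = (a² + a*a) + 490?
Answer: 215490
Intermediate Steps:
G(a) = 490 + 2*a² (G(a) = (a² + a²) + 490 = 2*a² + 490 = 490 + 2*a²)
G(484) - 253512 = (490 + 2*484²) - 253512 = (490 + 2*234256) - 253512 = (490 + 468512) - 253512 = 469002 - 253512 = 215490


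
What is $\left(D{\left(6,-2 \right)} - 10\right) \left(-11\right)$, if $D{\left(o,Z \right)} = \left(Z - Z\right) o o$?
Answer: $110$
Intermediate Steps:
$D{\left(o,Z \right)} = 0$ ($D{\left(o,Z \right)} = 0 o o = 0 o = 0$)
$\left(D{\left(6,-2 \right)} - 10\right) \left(-11\right) = \left(0 - 10\right) \left(-11\right) = \left(-10\right) \left(-11\right) = 110$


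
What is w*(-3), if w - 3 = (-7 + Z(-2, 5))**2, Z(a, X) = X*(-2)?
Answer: -876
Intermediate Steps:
Z(a, X) = -2*X
w = 292 (w = 3 + (-7 - 2*5)**2 = 3 + (-7 - 10)**2 = 3 + (-17)**2 = 3 + 289 = 292)
w*(-3) = 292*(-3) = -876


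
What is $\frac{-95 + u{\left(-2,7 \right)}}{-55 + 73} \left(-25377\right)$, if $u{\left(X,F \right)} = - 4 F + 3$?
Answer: $169180$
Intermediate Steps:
$u{\left(X,F \right)} = 3 - 4 F$
$\frac{-95 + u{\left(-2,7 \right)}}{-55 + 73} \left(-25377\right) = \frac{-95 + \left(3 - 28\right)}{-55 + 73} \left(-25377\right) = \frac{-95 + \left(3 - 28\right)}{18} \left(-25377\right) = \left(-95 - 25\right) \frac{1}{18} \left(-25377\right) = \left(-120\right) \frac{1}{18} \left(-25377\right) = \left(- \frac{20}{3}\right) \left(-25377\right) = 169180$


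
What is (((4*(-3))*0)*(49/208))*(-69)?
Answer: 0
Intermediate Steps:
(((4*(-3))*0)*(49/208))*(-69) = ((-12*0)*(49*(1/208)))*(-69) = (0*(49/208))*(-69) = 0*(-69) = 0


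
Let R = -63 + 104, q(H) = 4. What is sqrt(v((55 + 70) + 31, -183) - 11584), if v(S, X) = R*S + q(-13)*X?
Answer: 4*I*sqrt(370) ≈ 76.942*I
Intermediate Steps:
R = 41
v(S, X) = 4*X + 41*S (v(S, X) = 41*S + 4*X = 4*X + 41*S)
sqrt(v((55 + 70) + 31, -183) - 11584) = sqrt((4*(-183) + 41*((55 + 70) + 31)) - 11584) = sqrt((-732 + 41*(125 + 31)) - 11584) = sqrt((-732 + 41*156) - 11584) = sqrt((-732 + 6396) - 11584) = sqrt(5664 - 11584) = sqrt(-5920) = 4*I*sqrt(370)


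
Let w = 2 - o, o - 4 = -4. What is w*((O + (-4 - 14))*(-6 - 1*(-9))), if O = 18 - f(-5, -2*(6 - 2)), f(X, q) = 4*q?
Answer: 192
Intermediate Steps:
o = 0 (o = 4 - 4 = 0)
O = 50 (O = 18 - 4*(-2*(6 - 2)) = 18 - 4*(-2*4) = 18 - 4*(-8) = 18 - 1*(-32) = 18 + 32 = 50)
w = 2 (w = 2 - 1*0 = 2 + 0 = 2)
w*((O + (-4 - 14))*(-6 - 1*(-9))) = 2*((50 + (-4 - 14))*(-6 - 1*(-9))) = 2*((50 - 18)*(-6 + 9)) = 2*(32*3) = 2*96 = 192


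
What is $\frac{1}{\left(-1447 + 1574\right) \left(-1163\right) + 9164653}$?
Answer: $\frac{1}{9016952} \approx 1.109 \cdot 10^{-7}$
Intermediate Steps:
$\frac{1}{\left(-1447 + 1574\right) \left(-1163\right) + 9164653} = \frac{1}{127 \left(-1163\right) + 9164653} = \frac{1}{-147701 + 9164653} = \frac{1}{9016952}$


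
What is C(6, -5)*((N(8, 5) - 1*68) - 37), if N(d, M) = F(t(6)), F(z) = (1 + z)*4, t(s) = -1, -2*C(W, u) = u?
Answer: -525/2 ≈ -262.50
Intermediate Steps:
C(W, u) = -u/2
F(z) = 4 + 4*z
N(d, M) = 0 (N(d, M) = 4 + 4*(-1) = 4 - 4 = 0)
C(6, -5)*((N(8, 5) - 1*68) - 37) = (-½*(-5))*((0 - 1*68) - 37) = 5*((0 - 68) - 37)/2 = 5*(-68 - 37)/2 = (5/2)*(-105) = -525/2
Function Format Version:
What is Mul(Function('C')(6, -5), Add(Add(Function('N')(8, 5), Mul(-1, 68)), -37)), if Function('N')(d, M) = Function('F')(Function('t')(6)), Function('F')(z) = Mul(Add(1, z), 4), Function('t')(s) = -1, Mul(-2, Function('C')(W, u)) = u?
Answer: Rational(-525, 2) ≈ -262.50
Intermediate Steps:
Function('C')(W, u) = Mul(Rational(-1, 2), u)
Function('F')(z) = Add(4, Mul(4, z))
Function('N')(d, M) = 0 (Function('N')(d, M) = Add(4, Mul(4, -1)) = Add(4, -4) = 0)
Mul(Function('C')(6, -5), Add(Add(Function('N')(8, 5), Mul(-1, 68)), -37)) = Mul(Mul(Rational(-1, 2), -5), Add(Add(0, Mul(-1, 68)), -37)) = Mul(Rational(5, 2), Add(Add(0, -68), -37)) = Mul(Rational(5, 2), Add(-68, -37)) = Mul(Rational(5, 2), -105) = Rational(-525, 2)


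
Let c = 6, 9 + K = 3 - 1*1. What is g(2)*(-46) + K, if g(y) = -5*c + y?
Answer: 1281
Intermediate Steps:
K = -7 (K = -9 + (3 - 1*1) = -9 + (3 - 1) = -9 + 2 = -7)
g(y) = -30 + y (g(y) = -5*6 + y = -30 + y)
g(2)*(-46) + K = (-30 + 2)*(-46) - 7 = -28*(-46) - 7 = 1288 - 7 = 1281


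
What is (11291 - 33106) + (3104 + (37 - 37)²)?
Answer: -18711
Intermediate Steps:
(11291 - 33106) + (3104 + (37 - 37)²) = -21815 + (3104 + 0²) = -21815 + (3104 + 0) = -21815 + 3104 = -18711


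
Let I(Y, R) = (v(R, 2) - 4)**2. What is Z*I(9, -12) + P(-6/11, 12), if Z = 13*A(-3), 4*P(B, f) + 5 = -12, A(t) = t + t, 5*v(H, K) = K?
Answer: -101513/100 ≈ -1015.1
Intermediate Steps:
v(H, K) = K/5
A(t) = 2*t
P(B, f) = -17/4 (P(B, f) = -5/4 + (1/4)*(-12) = -5/4 - 3 = -17/4)
I(Y, R) = 324/25 (I(Y, R) = ((1/5)*2 - 4)**2 = (2/5 - 4)**2 = (-18/5)**2 = 324/25)
Z = -78 (Z = 13*(2*(-3)) = 13*(-6) = -78)
Z*I(9, -12) + P(-6/11, 12) = -78*324/25 - 17/4 = -25272/25 - 17/4 = -101513/100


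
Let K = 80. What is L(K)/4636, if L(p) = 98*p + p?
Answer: 1980/1159 ≈ 1.7084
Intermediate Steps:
L(p) = 99*p
L(K)/4636 = (99*80)/4636 = 7920*(1/4636) = 1980/1159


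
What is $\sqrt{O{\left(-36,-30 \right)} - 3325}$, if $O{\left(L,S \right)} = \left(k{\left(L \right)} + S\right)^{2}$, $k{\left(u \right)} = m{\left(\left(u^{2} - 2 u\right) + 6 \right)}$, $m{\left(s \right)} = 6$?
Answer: $i \sqrt{2749} \approx 52.431 i$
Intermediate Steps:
$k{\left(u \right)} = 6$
$O{\left(L,S \right)} = \left(6 + S\right)^{2}$
$\sqrt{O{\left(-36,-30 \right)} - 3325} = \sqrt{\left(6 - 30\right)^{2} - 3325} = \sqrt{\left(-24\right)^{2} - 3325} = \sqrt{576 - 3325} = \sqrt{-2749} = i \sqrt{2749}$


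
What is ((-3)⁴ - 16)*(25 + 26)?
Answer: 3315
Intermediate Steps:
((-3)⁴ - 16)*(25 + 26) = (81 - 16)*51 = 65*51 = 3315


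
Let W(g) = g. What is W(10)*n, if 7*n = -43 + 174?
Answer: 1310/7 ≈ 187.14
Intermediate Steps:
n = 131/7 (n = (-43 + 174)/7 = (⅐)*131 = 131/7 ≈ 18.714)
W(10)*n = 10*(131/7) = 1310/7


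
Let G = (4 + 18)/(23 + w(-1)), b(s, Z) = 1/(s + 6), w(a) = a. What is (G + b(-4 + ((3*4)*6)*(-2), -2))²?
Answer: 19881/20164 ≈ 0.98596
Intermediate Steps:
b(s, Z) = 1/(6 + s)
G = 1 (G = (4 + 18)/(23 - 1) = 22/22 = 22*(1/22) = 1)
(G + b(-4 + ((3*4)*6)*(-2), -2))² = (1 + 1/(6 + (-4 + ((3*4)*6)*(-2))))² = (1 + 1/(6 + (-4 + (12*6)*(-2))))² = (1 + 1/(6 + (-4 + 72*(-2))))² = (1 + 1/(6 + (-4 - 144)))² = (1 + 1/(6 - 148))² = (1 + 1/(-142))² = (1 - 1/142)² = (141/142)² = 19881/20164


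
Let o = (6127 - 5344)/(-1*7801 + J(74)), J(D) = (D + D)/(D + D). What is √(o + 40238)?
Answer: √2720082014/260 ≈ 200.59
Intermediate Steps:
J(D) = 1 (J(D) = (2*D)/((2*D)) = (2*D)*(1/(2*D)) = 1)
o = -261/2600 (o = (6127 - 5344)/(-1*7801 + 1) = 783/(-7801 + 1) = 783/(-7800) = 783*(-1/7800) = -261/2600 ≈ -0.10038)
√(o + 40238) = √(-261/2600 + 40238) = √(104618539/2600) = √2720082014/260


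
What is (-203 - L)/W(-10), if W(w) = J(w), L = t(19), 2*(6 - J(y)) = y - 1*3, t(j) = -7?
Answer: -392/25 ≈ -15.680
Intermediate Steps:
J(y) = 15/2 - y/2 (J(y) = 6 - (y - 1*3)/2 = 6 - (y - 3)/2 = 6 - (-3 + y)/2 = 6 + (3/2 - y/2) = 15/2 - y/2)
L = -7
W(w) = 15/2 - w/2
(-203 - L)/W(-10) = (-203 - 1*(-7))/(15/2 - ½*(-10)) = (-203 + 7)/(15/2 + 5) = -196/25/2 = -196*2/25 = -392/25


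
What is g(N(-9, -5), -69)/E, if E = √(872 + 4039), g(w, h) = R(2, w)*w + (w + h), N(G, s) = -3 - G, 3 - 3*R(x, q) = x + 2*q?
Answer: -85*√4911/4911 ≈ -1.2129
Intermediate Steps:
R(x, q) = 1 - 2*q/3 - x/3 (R(x, q) = 1 - (x + 2*q)/3 = 1 + (-2*q/3 - x/3) = 1 - 2*q/3 - x/3)
g(w, h) = h + w + w*(⅓ - 2*w/3) (g(w, h) = (1 - 2*w/3 - ⅓*2)*w + (w + h) = (1 - 2*w/3 - ⅔)*w + (h + w) = (⅓ - 2*w/3)*w + (h + w) = w*(⅓ - 2*w/3) + (h + w) = h + w + w*(⅓ - 2*w/3))
E = √4911 ≈ 70.078
g(N(-9, -5), -69)/E = (-69 + (-3 - 1*(-9)) - (-3 - 1*(-9))*(-1 + 2*(-3 - 1*(-9)))/3)/(√4911) = (-69 + (-3 + 9) - (-3 + 9)*(-1 + 2*(-3 + 9))/3)*(√4911/4911) = (-69 + 6 - ⅓*6*(-1 + 2*6))*(√4911/4911) = (-69 + 6 - ⅓*6*(-1 + 12))*(√4911/4911) = (-69 + 6 - ⅓*6*11)*(√4911/4911) = (-69 + 6 - 22)*(√4911/4911) = -85*√4911/4911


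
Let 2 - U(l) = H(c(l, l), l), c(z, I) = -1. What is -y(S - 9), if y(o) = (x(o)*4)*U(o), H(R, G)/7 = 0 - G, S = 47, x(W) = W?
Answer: -40736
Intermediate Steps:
H(R, G) = -7*G (H(R, G) = 7*(0 - G) = 7*(-G) = -7*G)
U(l) = 2 + 7*l (U(l) = 2 - (-7)*l = 2 + 7*l)
y(o) = 4*o*(2 + 7*o) (y(o) = (o*4)*(2 + 7*o) = (4*o)*(2 + 7*o) = 4*o*(2 + 7*o))
-y(S - 9) = -4*(47 - 9)*(2 + 7*(47 - 9)) = -4*38*(2 + 7*38) = -4*38*(2 + 266) = -4*38*268 = -1*40736 = -40736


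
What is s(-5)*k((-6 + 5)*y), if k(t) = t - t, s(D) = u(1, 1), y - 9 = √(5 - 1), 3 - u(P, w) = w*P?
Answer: 0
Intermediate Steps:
u(P, w) = 3 - P*w (u(P, w) = 3 - w*P = 3 - P*w)
y = 11 (y = 9 + √(5 - 1) = 9 + √4 = 9 + 2 = 11)
s(D) = 2 (s(D) = 3 - 1*1*1 = 3 - 1 = 2)
k(t) = 0
s(-5)*k((-6 + 5)*y) = 2*0 = 0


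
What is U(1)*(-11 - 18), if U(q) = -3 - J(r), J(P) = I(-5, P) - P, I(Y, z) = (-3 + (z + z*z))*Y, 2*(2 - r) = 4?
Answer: 522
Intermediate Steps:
r = 0 (r = 2 - ½*4 = 2 - 2 = 0)
I(Y, z) = Y*(-3 + z + z²) (I(Y, z) = (-3 + (z + z²))*Y = (-3 + z + z²)*Y = Y*(-3 + z + z²))
J(P) = 15 - 6*P - 5*P² (J(P) = -5*(-3 + P + P²) - P = (15 - 5*P - 5*P²) - P = 15 - 6*P - 5*P²)
U(q) = -18 (U(q) = -3 - (15 - 6*0 - 5*0²) = -3 - (15 + 0 - 5*0) = -3 - (15 + 0 + 0) = -3 - 1*15 = -3 - 15 = -18)
U(1)*(-11 - 18) = -18*(-11 - 18) = -18*(-29) = 522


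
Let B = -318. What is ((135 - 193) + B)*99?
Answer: -37224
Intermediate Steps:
((135 - 193) + B)*99 = ((135 - 193) - 318)*99 = (-58 - 318)*99 = -376*99 = -37224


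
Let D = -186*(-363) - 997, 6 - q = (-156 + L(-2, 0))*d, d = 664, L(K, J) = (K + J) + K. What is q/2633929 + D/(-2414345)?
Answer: 81302907861/6359213311505 ≈ 0.012785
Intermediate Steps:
L(K, J) = J + 2*K (L(K, J) = (J + K) + K = J + 2*K)
q = 106246 (q = 6 - (-156 + (0 + 2*(-2)))*664 = 6 - (-156 + (0 - 4))*664 = 6 - (-156 - 4)*664 = 6 - (-160)*664 = 6 - 1*(-106240) = 6 + 106240 = 106246)
D = 66521 (D = 67518 - 997 = 66521)
q/2633929 + D/(-2414345) = 106246/2633929 + 66521/(-2414345) = 106246*(1/2633929) + 66521*(-1/2414345) = 106246/2633929 - 66521/2414345 = 81302907861/6359213311505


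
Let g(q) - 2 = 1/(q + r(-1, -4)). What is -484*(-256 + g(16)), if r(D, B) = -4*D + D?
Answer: 2335300/19 ≈ 1.2291e+5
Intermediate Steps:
r(D, B) = -3*D
g(q) = 2 + 1/(3 + q) (g(q) = 2 + 1/(q - 3*(-1)) = 2 + 1/(q + 3) = 2 + 1/(3 + q))
-484*(-256 + g(16)) = -484*(-256 + (7 + 2*16)/(3 + 16)) = -484*(-256 + (7 + 32)/19) = -484*(-256 + (1/19)*39) = -484*(-256 + 39/19) = -484*(-4825/19) = 2335300/19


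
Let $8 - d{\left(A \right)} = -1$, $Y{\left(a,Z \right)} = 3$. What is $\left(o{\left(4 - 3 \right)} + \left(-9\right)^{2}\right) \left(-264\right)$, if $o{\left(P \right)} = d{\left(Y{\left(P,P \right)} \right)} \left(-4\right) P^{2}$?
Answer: $-11880$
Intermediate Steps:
$d{\left(A \right)} = 9$ ($d{\left(A \right)} = 8 - -1 = 8 + 1 = 9$)
$o{\left(P \right)} = - 36 P^{2}$ ($o{\left(P \right)} = 9 \left(-4\right) P^{2} = - 36 P^{2}$)
$\left(o{\left(4 - 3 \right)} + \left(-9\right)^{2}\right) \left(-264\right) = \left(- 36 \left(4 - 3\right)^{2} + \left(-9\right)^{2}\right) \left(-264\right) = \left(- 36 \left(4 - 3\right)^{2} + 81\right) \left(-264\right) = \left(- 36 \cdot 1^{2} + 81\right) \left(-264\right) = \left(\left(-36\right) 1 + 81\right) \left(-264\right) = \left(-36 + 81\right) \left(-264\right) = 45 \left(-264\right) = -11880$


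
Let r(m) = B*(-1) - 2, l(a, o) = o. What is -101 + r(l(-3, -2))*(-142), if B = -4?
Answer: -385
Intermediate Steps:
r(m) = 2 (r(m) = -4*(-1) - 2 = 4 - 2 = 2)
-101 + r(l(-3, -2))*(-142) = -101 + 2*(-142) = -101 - 284 = -385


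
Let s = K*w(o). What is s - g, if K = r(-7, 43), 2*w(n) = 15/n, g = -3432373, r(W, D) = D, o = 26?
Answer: 178484041/52 ≈ 3.4324e+6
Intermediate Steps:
w(n) = 15/(2*n) (w(n) = (15/n)/2 = 15/(2*n))
K = 43
s = 645/52 (s = 43*((15/2)/26) = 43*((15/2)*(1/26)) = 43*(15/52) = 645/52 ≈ 12.404)
s - g = 645/52 - 1*(-3432373) = 645/52 + 3432373 = 178484041/52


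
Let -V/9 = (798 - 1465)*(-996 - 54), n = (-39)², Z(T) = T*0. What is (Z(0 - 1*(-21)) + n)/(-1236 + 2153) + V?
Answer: -5779987029/917 ≈ -6.3032e+6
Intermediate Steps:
Z(T) = 0
n = 1521
V = -6303150 (V = -9*(798 - 1465)*(-996 - 54) = -(-6003)*(-1050) = -9*700350 = -6303150)
(Z(0 - 1*(-21)) + n)/(-1236 + 2153) + V = (0 + 1521)/(-1236 + 2153) - 6303150 = 1521/917 - 6303150 = -5779987029/917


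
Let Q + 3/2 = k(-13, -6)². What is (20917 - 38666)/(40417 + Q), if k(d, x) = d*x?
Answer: -35498/92999 ≈ -0.38170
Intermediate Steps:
Q = 12165/2 (Q = -3/2 + (-13*(-6))² = -3/2 + 78² = -3/2 + 6084 = 12165/2 ≈ 6082.5)
(20917 - 38666)/(40417 + Q) = (20917 - 38666)/(40417 + 12165/2) = -17749/92999/2 = -17749*2/92999 = -35498/92999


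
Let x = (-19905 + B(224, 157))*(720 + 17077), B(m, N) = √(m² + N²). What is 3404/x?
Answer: -91563/9527027510 - 23*√2993/9527027510 ≈ -9.7429e-6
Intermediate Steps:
B(m, N) = √(N² + m²)
x = -354249285 + 88985*√2993 (x = (-19905 + √(157² + 224²))*(720 + 17077) = (-19905 + √(24649 + 50176))*17797 = (-19905 + √74825)*17797 = (-19905 + 5*√2993)*17797 = -354249285 + 88985*√2993 ≈ -3.4938e+8)
3404/x = 3404/(-354249285 + 88985*√2993)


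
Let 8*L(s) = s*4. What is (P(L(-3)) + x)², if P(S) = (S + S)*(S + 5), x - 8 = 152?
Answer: 89401/4 ≈ 22350.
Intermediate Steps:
x = 160 (x = 8 + 152 = 160)
L(s) = s/2 (L(s) = (s*4)/8 = (4*s)/8 = s/2)
P(S) = 2*S*(5 + S) (P(S) = (2*S)*(5 + S) = 2*S*(5 + S))
(P(L(-3)) + x)² = (2*((½)*(-3))*(5 + (½)*(-3)) + 160)² = (2*(-3/2)*(5 - 3/2) + 160)² = (2*(-3/2)*(7/2) + 160)² = (-21/2 + 160)² = (299/2)² = 89401/4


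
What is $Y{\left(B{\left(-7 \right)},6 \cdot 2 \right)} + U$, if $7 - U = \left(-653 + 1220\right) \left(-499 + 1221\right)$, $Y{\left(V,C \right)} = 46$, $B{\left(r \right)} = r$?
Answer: $-409321$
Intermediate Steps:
$U = -409367$ ($U = 7 - \left(-653 + 1220\right) \left(-499 + 1221\right) = 7 - 567 \cdot 722 = 7 - 409374 = -409367$)
$Y{\left(B{\left(-7 \right)},6 \cdot 2 \right)} + U = 46 - 409367 = -409321$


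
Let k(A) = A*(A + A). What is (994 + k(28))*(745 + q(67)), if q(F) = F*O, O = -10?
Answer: 192150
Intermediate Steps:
k(A) = 2*A**2 (k(A) = A*(2*A) = 2*A**2)
q(F) = -10*F (q(F) = F*(-10) = -10*F)
(994 + k(28))*(745 + q(67)) = (994 + 2*28**2)*(745 - 10*67) = (994 + 2*784)*(745 - 670) = (994 + 1568)*75 = 2562*75 = 192150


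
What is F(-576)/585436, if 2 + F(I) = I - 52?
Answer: -315/292718 ≈ -0.0010761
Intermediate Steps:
F(I) = -54 + I (F(I) = -2 + (I - 52) = -2 + (-52 + I) = -54 + I)
F(-576)/585436 = (-54 - 576)/585436 = -630*1/585436 = -315/292718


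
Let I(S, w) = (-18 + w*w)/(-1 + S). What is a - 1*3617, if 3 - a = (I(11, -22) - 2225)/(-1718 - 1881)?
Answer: -65044822/17995 ≈ -3614.6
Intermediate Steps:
I(S, w) = (-18 + w²)/(-1 + S)
a = 43093/17995 (a = 3 - ((-18 + (-22)²)/(-1 + 11) - 2225)/(-1718 - 1881) = 3 - ((-18 + 484)/10 - 2225)/(-3599) = 3 - ((⅒)*466 - 2225)*(-1)/3599 = 3 - (233/5 - 2225)*(-1)/3599 = 3 - (-10892)*(-1)/(5*3599) = 3 - 1*10892/17995 = 3 - 10892/17995 = 43093/17995 ≈ 2.3947)
a - 1*3617 = 43093/17995 - 1*3617 = 43093/17995 - 3617 = -65044822/17995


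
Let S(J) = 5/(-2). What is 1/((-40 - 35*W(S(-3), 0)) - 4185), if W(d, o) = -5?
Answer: -1/4050 ≈ -0.00024691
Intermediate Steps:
S(J) = -5/2 (S(J) = 5*(-½) = -5/2)
1/((-40 - 35*W(S(-3), 0)) - 4185) = 1/((-40 - 35*(-5)) - 4185) = 1/((-40 + 175) - 4185) = 1/(135 - 4185) = 1/(-4050) = -1/4050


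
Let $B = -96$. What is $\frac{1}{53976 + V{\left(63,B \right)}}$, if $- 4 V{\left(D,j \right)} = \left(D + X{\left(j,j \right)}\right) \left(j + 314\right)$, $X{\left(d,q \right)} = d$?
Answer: $\frac{2}{111549} \approx 1.7929 \cdot 10^{-5}$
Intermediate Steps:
$V{\left(D,j \right)} = - \frac{\left(314 + j\right) \left(D + j\right)}{4}$ ($V{\left(D,j \right)} = - \frac{\left(D + j\right) \left(j + 314\right)}{4} = - \frac{\left(D + j\right) \left(314 + j\right)}{4} = - \frac{\left(314 + j\right) \left(D + j\right)}{4}$)
$\frac{1}{53976 + V{\left(63,B \right)}} = \frac{1}{53976 - \left(- \frac{5181}{2} - 1512 + 2304\right)} = \frac{1}{53976 + \left(- \frac{9891}{2} + 7536 - 2304 + 1512\right)} = \frac{1}{53976 + \frac{3597}{2}} = \frac{1}{\frac{111549}{2}} = \frac{2}{111549}$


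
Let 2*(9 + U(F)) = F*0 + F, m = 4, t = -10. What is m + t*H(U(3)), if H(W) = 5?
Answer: -46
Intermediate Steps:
U(F) = -9 + F/2 (U(F) = -9 + (F*0 + F)/2 = -9 + (0 + F)/2 = -9 + F/2)
m + t*H(U(3)) = 4 - 10*5 = 4 - 50 = -46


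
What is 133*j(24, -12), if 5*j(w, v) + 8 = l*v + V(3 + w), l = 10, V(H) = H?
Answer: -13433/5 ≈ -2686.6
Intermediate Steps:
j(w, v) = -1 + 2*v + w/5 (j(w, v) = -8/5 + (10*v + (3 + w))/5 = -8/5 + (3 + w + 10*v)/5 = -8/5 + (⅗ + 2*v + w/5) = -1 + 2*v + w/5)
133*j(24, -12) = 133*(-1 + 2*(-12) + (⅕)*24) = 133*(-1 - 24 + 24/5) = 133*(-101/5) = -13433/5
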